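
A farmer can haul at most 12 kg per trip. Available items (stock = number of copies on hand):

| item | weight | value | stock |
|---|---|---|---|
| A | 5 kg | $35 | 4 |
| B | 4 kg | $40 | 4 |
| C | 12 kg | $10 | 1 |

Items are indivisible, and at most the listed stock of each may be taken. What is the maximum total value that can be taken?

$120

Top feasible selections:
- 3×B: weight 12, value 120
- 2×B: weight 8, value 80
Best: $120.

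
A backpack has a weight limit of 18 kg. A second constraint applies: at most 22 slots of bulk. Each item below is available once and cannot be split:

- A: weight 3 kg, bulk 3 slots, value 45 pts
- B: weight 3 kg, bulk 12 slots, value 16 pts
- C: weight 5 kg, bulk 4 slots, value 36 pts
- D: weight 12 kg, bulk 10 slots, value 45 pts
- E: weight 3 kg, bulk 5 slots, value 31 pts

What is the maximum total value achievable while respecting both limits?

Feasible sets respecting both limits:
- A+D+E: weight 18, bulk 18, value 121
- A+C+E: weight 11, bulk 12, value 112
- A+B+C: weight 11, bulk 19, value 97
Best: 121 pts.

121 pts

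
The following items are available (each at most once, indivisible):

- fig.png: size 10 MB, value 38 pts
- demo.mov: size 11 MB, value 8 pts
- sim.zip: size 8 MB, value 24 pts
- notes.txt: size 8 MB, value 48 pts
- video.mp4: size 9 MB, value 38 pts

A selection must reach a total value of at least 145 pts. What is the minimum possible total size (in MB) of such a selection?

35

Subsets with value ≥ 145, sorted by total size:
- fig.png+sim.zip+notes.txt+video.mp4: size 35, value 148
- fig.png+demo.mov+sim.zip+notes.txt+video.mp4: size 46, value 156
Minimum size: 35 MB.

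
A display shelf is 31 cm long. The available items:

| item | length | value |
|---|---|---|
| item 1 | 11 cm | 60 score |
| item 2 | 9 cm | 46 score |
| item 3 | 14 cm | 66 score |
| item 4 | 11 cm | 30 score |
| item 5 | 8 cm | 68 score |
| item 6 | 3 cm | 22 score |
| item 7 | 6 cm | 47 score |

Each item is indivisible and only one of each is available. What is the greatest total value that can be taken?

Check high-value combinations within 31 cm:
- item 3+item 5+item 6+item 7: length 14+8+3+6=31, value 66+68+22+47=203
- item 1+item 5+item 6+item 7: length 11+8+3+6=28, value 60+68+22+47=197
- item 1+item 2+item 5+item 6: length 11+9+8+3=31, value 60+46+68+22=196
Best: 203 score.

203 score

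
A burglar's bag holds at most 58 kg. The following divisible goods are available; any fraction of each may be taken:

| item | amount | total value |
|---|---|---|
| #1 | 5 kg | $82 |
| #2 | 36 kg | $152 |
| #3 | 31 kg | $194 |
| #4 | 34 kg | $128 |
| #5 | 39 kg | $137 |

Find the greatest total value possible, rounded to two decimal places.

Take in order of value per unit:
- #1 (82/5 per unit): all 5 → value 82, running total 82.00
- #3 (194/31 per unit): all 31 → value 194, running total 276.00
- #2 (152/36 per unit): 22 of 36 → value 22×152/36 = 92.8889, running total 368.89
Total 368.89.

368.89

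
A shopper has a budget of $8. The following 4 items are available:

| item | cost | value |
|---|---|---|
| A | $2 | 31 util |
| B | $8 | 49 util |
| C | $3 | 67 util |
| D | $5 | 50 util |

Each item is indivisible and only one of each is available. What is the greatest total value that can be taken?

117 util

Check high-value combinations within $8:
- C+D: cost 3+5=8, value 67+50=117
- A+C: cost 2+3=5, value 31+67=98
- A+D: cost 2+5=7, value 31+50=81
Best: 117 util.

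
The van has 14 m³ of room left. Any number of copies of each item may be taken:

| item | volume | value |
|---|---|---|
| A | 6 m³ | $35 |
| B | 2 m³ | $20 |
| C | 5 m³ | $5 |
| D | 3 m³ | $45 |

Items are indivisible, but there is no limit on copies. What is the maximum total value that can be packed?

$200

Best value-per-unit is D at 45/3; filling with it alone gives 4×45 = 180.
Optimal mix: 1×B + 4×D → volume 14, value 200.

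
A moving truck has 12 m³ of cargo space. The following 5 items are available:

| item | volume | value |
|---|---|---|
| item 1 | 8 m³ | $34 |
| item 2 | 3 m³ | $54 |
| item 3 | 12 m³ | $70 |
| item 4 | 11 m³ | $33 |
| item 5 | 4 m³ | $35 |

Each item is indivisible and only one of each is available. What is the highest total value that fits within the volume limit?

Check high-value combinations within 12 m³:
- item 2+item 5: volume 3+4=7, value 54+35=89
- item 1+item 2: volume 8+3=11, value 34+54=88
- item 3: volume 12, value 70
- item 1+item 5: volume 8+4=12, value 34+35=69
Best: $89.

$89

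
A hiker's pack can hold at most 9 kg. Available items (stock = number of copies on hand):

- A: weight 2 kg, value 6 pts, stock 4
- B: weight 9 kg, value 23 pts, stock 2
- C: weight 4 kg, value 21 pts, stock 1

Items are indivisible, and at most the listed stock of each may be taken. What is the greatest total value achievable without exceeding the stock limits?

33 pts

Best selections within weight 9 and stock limits:
- 2×A + 1×C: weight 8, value 33
- 1×A + 1×C: weight 6, value 27
- 4×A: weight 8, value 24
Best: 33 pts.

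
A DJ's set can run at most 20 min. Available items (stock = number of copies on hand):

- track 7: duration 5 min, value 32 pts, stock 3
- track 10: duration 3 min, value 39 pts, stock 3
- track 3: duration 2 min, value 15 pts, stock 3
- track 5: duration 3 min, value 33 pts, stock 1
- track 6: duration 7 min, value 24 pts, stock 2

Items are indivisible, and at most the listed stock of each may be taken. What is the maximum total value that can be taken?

197 pts

Top feasible selections:
- 1×track 7 + 3×track 10 + 1×track 3 + 1×track 5: duration 19, value 197
- 3×track 10 + 3×track 3 + 1×track 5: duration 18, value 195
- 1×track 7 + 3×track 10 + 3×track 3: duration 20, value 194
- 1×track 7 + 2×track 10 + 3×track 3 + 1×track 5: duration 20, value 188
Best: 197 pts.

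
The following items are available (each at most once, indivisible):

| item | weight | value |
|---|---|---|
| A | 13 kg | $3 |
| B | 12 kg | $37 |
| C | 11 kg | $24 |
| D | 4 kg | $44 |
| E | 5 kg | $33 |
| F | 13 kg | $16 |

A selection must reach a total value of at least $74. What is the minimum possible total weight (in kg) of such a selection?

Subsets with value ≥ 74, sorted by total weight:
- D+E: weight 9, value 77
- B+D: weight 16, value 81
Minimum weight: 9 kg.

9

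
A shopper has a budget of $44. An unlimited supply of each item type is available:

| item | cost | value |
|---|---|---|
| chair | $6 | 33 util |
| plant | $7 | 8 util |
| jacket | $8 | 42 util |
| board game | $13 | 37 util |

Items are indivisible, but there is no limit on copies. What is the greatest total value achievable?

240 util

Best value-per-unit is chair at 33/6; filling with it alone gives 7×33 = 231.
Optimal mix: 6×chair + 1×jacket → cost 44, value 240.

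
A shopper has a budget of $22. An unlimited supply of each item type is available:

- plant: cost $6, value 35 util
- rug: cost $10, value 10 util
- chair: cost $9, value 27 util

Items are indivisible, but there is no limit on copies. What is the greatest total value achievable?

105 util

Best value-per-unit is plant at 35/6, and filling with it alone uses cost 3×6=18. No mix of the others beats 3×35 = 105.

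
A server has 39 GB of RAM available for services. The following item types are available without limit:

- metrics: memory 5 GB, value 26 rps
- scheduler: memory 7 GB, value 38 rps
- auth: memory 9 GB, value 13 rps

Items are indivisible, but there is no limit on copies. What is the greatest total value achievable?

206 rps

Best value-per-unit is scheduler at 38/7; filling with it alone gives 5×38 = 190.
Optimal mix: 5×metrics + 2×scheduler → memory 39, value 206.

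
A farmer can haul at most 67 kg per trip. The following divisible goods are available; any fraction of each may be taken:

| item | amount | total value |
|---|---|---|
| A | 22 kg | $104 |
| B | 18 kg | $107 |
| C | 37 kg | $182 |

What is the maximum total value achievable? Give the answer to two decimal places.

Take in order of value per unit:
- B (107/18 per unit): all 18 → value 107, running total 107.00
- C (182/37 per unit): all 37 → value 182, running total 289.00
- A (104/22 per unit): 12 of 22 → value 12×104/22 = 56.7273, running total 345.73
Total 345.73.

345.73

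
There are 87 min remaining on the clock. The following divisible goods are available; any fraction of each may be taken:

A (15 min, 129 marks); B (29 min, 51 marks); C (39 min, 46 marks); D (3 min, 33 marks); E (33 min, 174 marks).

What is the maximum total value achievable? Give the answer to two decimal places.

Take in order of value per unit:
- D (33/3 per unit): all 3 → value 33, running total 33.00
- A (129/15 per unit): all 15 → value 129, running total 162.00
- E (174/33 per unit): all 33 → value 174, running total 336.00
- B (51/29 per unit): all 29 → value 51, running total 387.00
- C (46/39 per unit): 7 of 39 → value 7×46/39 = 8.2564, running total 395.26
Total 395.26.

395.26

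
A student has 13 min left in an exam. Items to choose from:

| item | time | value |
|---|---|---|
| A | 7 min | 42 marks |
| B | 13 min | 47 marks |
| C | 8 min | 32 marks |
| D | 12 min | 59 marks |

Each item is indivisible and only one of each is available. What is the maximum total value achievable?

Check high-value combinations within 13 min:
- D: time 12, value 59
- B: time 13, value 47
- A: time 7, value 42
- C: time 8, value 32
Best: 59 marks.

59 marks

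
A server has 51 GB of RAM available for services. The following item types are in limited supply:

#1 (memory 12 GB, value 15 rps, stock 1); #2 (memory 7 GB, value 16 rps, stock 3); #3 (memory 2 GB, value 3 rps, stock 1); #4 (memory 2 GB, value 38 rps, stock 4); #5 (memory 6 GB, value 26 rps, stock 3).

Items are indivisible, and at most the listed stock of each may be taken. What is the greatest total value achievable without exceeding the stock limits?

Top feasible selections:
- 3×#2 + 1×#3 + 4×#4 + 3×#5: memory 49, value 281
- 3×#2 + 4×#4 + 3×#5: memory 47, value 278
Best: 281 rps.

281 rps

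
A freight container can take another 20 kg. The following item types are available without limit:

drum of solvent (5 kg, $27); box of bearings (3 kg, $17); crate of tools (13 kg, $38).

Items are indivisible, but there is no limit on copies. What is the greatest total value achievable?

Best value-per-unit is box of bearings at 17/3; filling with it alone gives 6×17 = 102.
Optimal mix: 1×drum of solvent + 5×box of bearings → weight 20, value 112.

$112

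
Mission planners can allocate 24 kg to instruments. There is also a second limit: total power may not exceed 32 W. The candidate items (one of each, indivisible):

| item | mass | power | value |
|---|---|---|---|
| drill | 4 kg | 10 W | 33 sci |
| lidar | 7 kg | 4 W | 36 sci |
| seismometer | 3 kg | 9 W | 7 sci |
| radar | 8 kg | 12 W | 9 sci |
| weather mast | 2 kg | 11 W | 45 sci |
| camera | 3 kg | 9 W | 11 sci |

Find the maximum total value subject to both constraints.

Feasible sets respecting both limits:
- drill+lidar+weather mast: mass 13, power 25, value 114
- lidar+weather mast+camera: mass 12, power 24, value 92
- lidar+radar+weather mast: mass 17, power 27, value 90
- drill+weather mast+camera: mass 9, power 30, value 89
Best: 114 sci.

114 sci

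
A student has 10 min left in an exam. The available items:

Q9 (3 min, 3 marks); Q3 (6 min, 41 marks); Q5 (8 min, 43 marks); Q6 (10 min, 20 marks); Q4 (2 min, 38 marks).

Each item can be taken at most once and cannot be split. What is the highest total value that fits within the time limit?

81 marks

Check high-value combinations within 10 min:
- Q5+Q4: time 8+2=10, value 43+38=81
- Q3+Q4: time 6+2=8, value 41+38=79
- Q9+Q3: time 3+6=9, value 3+41=44
Best: 81 marks.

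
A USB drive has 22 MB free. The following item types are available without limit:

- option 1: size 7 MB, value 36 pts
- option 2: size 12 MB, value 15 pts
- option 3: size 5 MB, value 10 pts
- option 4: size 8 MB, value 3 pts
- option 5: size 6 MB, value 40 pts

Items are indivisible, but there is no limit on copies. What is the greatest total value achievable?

Best value-per-unit is option 5 at 40/6, and filling with it alone uses size 3×6=18. No mix of the others beats 3×40 = 120.

120 pts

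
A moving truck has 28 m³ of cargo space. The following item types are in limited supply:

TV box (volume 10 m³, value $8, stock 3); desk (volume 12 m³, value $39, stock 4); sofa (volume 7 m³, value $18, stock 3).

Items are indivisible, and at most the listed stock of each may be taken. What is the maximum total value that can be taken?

Best selections within volume 28 and stock limits:
- 2×desk: volume 24, value 78
- 1×desk + 2×sofa: volume 26, value 75
- 1×desk + 1×sofa: volume 19, value 57
Best: $78.

$78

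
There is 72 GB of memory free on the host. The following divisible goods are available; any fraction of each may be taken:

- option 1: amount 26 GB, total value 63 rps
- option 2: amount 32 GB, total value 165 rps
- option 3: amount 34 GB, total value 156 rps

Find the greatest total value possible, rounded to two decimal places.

335.54

Take in order of value per unit:
- option 2 (165/32 per unit): all 32 → value 165, running total 165.00
- option 3 (156/34 per unit): all 34 → value 156, running total 321.00
- option 1 (63/26 per unit): 6 of 26 → value 6×63/26 = 14.5385, running total 335.54
Total 335.54.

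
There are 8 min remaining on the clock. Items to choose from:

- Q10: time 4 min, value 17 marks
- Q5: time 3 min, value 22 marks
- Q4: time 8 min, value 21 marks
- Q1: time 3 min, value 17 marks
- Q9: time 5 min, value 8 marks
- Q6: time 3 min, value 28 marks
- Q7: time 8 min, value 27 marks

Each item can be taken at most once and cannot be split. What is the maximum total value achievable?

50 marks

Check high-value combinations within 8 min:
- Q5+Q6: time 3+3=6, value 22+28=50
- Q1+Q6: time 3+3=6, value 17+28=45
- Q10+Q6: time 4+3=7, value 17+28=45
- Q5+Q1: time 3+3=6, value 22+17=39
Best: 50 marks.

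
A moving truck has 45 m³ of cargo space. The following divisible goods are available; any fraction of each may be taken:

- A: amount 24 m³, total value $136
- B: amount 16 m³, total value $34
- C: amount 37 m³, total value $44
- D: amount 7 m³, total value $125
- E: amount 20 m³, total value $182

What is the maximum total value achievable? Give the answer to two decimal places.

409.00

Take in order of value per unit:
- D (125/7 per unit): all 7 → value 125, running total 125.00
- E (182/20 per unit): all 20 → value 182, running total 307.00
- A (136/24 per unit): 18 of 24 → value 18×136/24 = 102.0000, running total 409.00
Total 409.00.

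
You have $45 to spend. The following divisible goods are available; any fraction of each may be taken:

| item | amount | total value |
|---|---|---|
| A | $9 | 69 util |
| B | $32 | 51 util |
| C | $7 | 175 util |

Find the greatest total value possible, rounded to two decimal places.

Take in order of value per unit:
- C (175/7 per unit): all 7 → value 175, running total 175.00
- A (69/9 per unit): all 9 → value 69, running total 244.00
- B (51/32 per unit): 29 of 32 → value 29×51/32 = 46.2188, running total 290.22
Total 290.22.

290.22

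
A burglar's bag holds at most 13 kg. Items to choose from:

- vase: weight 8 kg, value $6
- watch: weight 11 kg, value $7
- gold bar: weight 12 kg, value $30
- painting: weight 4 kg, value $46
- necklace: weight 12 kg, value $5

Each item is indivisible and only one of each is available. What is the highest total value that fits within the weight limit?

$52

This is a 0/1 knapsack; check combinations near the capacity.
- vase+painting: weight 8+4=12, value 6+46=52
- painting: weight 4, value 46
- gold bar: weight 12, value 30
- watch: weight 11, value 7
- vase: weight 8, value 6
Best: $52.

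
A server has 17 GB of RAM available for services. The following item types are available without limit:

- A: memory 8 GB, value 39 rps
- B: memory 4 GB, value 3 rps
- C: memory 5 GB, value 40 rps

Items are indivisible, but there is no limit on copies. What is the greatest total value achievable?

Best value-per-unit is C at 40/5, and filling with it alone uses memory 3×5=15. No mix of the others beats 3×40 = 120.

120 rps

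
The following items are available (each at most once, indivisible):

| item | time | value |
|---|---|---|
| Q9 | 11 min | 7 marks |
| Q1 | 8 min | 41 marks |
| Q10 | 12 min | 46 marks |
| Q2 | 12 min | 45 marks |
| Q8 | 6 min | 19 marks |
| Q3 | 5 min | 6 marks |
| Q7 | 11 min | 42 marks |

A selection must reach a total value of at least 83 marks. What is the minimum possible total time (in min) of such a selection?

19

Subsets with value ≥ 83, sorted by total time:
- Q1+Q7: time 19, value 83
- Q1+Q10: time 20, value 87
Minimum time: 19 min.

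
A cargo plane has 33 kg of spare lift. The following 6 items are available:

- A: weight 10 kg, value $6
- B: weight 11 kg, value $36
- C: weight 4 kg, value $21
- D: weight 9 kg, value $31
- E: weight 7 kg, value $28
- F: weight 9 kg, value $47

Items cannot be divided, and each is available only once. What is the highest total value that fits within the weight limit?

Check high-value combinations within 33 kg:
- B+C+D+F: weight 11+4+9+9=33, value 36+21+31+47=135
- B+C+E+F: weight 11+4+7+9=31, value 36+21+28+47=132
- C+D+E+F: weight 4+9+7+9=29, value 21+31+28+47=127
Best: $135.

$135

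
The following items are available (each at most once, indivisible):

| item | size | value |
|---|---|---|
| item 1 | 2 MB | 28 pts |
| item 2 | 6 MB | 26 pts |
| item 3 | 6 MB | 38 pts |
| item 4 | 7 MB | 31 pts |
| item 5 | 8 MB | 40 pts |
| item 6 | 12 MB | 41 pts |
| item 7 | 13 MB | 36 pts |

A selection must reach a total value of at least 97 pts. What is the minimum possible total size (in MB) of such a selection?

15

Subsets with value ≥ 97, sorted by total size:
- item 1+item 3+item 4: size 15, value 97
- item 1+item 3+item 5: size 16, value 106
- item 1+item 4+item 5: size 17, value 99
- item 1+item 3+item 6: size 20, value 107
Minimum size: 15 MB.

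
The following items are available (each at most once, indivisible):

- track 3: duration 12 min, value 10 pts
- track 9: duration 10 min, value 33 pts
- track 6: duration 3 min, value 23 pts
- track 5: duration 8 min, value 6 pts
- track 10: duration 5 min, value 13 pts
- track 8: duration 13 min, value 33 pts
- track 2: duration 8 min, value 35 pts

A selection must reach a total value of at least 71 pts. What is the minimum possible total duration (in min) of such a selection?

16

Subsets with value ≥ 71, sorted by total duration:
- track 6+track 10+track 2: duration 16, value 71
- track 9+track 6+track 2: duration 21, value 91
- track 9+track 10+track 2: duration 23, value 81
Minimum duration: 16 min.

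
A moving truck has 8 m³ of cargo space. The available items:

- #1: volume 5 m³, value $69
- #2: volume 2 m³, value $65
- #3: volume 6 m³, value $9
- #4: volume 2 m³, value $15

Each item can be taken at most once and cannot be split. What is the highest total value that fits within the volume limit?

Check high-value combinations within 8 m³:
- #1+#2: volume 5+2=7, value 69+65=134
- #1+#4: volume 5+2=7, value 69+15=84
- #2+#4: volume 2+2=4, value 65+15=80
Best: $134.

$134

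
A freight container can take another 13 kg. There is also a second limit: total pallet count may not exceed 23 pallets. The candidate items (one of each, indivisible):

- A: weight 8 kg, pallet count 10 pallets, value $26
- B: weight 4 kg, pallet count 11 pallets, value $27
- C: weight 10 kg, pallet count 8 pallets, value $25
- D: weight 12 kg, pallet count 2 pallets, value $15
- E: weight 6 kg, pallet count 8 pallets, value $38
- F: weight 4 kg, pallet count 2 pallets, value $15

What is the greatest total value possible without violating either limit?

$65

Feasible sets respecting both limits:
- B+E: weight 10, pallet count 19, value 65
- A+B: weight 12, pallet count 21, value 53
- E+F: weight 10, pallet count 10, value 53
- B+F: weight 8, pallet count 13, value 42
Best: $65.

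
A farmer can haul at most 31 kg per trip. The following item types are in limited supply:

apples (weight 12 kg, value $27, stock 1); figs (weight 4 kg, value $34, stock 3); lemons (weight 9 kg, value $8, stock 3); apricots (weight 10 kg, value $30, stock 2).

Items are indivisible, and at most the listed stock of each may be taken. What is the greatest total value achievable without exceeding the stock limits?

Best selections within weight 31 and stock limits:
- 3×figs + 1×lemons + 1×apricots: weight 31, value 140
- 3×figs + 1×apricots: weight 22, value 132
Best: $140.

$140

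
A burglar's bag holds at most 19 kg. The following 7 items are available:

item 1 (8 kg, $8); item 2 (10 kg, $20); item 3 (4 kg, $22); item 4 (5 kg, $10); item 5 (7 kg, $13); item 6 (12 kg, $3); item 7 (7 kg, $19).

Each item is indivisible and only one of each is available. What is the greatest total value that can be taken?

$54

This is a 0/1 knapsack; check combinations near the capacity.
- item 3+item 5+item 7: weight 4+7+7=18, value 22+13+19=54
- item 2+item 3+item 4: weight 10+4+5=19, value 20+22+10=52
- item 3+item 4+item 7: weight 4+5+7=16, value 22+10+19=51
Best: $54.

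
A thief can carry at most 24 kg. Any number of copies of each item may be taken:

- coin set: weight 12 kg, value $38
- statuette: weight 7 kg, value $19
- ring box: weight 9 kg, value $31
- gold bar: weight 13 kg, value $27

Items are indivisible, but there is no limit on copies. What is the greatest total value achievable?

$76

Best value-per-unit is ring box at 31/9; filling with it alone gives 2×31 = 62.
Optimal mix: 2×coin set → weight 24, value 76.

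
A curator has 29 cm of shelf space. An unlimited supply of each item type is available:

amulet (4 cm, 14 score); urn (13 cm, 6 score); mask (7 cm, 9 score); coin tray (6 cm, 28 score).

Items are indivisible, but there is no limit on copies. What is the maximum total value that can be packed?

126 score

Best value-per-unit is coin tray at 28/6; filling with it alone gives 4×28 = 112.
Optimal mix: 1×amulet + 4×coin tray → length 28, value 126.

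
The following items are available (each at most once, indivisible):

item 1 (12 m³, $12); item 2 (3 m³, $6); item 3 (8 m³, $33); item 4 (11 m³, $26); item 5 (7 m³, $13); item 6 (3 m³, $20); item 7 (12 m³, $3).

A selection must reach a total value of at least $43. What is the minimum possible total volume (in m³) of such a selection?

Subsets with value ≥ 43, sorted by total volume:
- item 3+item 6: volume 11, value 53
- item 2+item 3+item 6: volume 14, value 59
- item 4+item 6: volume 14, value 46
Minimum volume: 11 m³.

11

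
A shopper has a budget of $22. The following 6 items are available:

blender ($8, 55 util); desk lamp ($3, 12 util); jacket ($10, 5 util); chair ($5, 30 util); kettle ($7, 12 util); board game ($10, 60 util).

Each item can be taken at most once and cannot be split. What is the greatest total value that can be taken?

Check high-value combinations within $22:
- blender+desk lamp+board game: cost 8+3+10=21, value 55+12+60=127
- blender+board game: cost 8+10=18, value 55+60=115
- desk lamp+chair+board game: cost 3+5+10=18, value 12+30+60=102
- chair+kettle+board game: cost 5+7+10=22, value 30+12+60=102
- blender+desk lamp+chair: cost 8+3+5=16, value 55+12+30=97
Best: 127 util.

127 util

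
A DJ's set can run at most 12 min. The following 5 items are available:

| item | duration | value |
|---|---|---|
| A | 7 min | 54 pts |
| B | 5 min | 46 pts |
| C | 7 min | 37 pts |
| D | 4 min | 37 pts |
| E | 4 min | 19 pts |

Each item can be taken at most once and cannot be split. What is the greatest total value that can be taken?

100 pts

Check high-value combinations within 12 min:
- A+B: duration 7+5=12, value 54+46=100
- A+D: duration 7+4=11, value 54+37=91
- B+D: duration 5+4=9, value 46+37=83
- B+C: duration 5+7=12, value 46+37=83
- C+D: duration 7+4=11, value 37+37=74
Best: 100 pts.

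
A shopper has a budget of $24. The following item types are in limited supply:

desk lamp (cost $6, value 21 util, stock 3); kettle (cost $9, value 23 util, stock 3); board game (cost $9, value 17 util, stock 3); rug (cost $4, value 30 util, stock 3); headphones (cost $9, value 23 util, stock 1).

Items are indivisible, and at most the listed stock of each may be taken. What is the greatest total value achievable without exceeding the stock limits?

132 util

Best selections within cost 24 and stock limits:
- 2×desk lamp + 3×rug: cost 24, value 132
- 3×rug + 1×headphones: cost 21, value 113
Best: 132 util.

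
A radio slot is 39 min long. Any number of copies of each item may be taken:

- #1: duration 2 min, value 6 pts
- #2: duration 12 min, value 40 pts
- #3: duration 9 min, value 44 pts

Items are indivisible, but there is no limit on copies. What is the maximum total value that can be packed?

Best value-per-unit is #3 at 44/9; filling with it alone gives 4×44 = 176.
Optimal mix: 1×#1 + 4×#3 → duration 38, value 182.

182 pts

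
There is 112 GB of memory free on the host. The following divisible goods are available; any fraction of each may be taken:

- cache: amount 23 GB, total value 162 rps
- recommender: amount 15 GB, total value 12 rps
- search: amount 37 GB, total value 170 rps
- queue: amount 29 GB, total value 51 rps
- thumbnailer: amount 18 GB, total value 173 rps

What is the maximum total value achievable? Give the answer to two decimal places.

560.00

Take in order of value per unit:
- thumbnailer (173/18 per unit): all 18 → value 173, running total 173.00
- cache (162/23 per unit): all 23 → value 162, running total 335.00
- search (170/37 per unit): all 37 → value 170, running total 505.00
- queue (51/29 per unit): all 29 → value 51, running total 556.00
- recommender (12/15 per unit): 5 of 15 → value 5×12/15 = 4.0000, running total 560.00
Total 560.00.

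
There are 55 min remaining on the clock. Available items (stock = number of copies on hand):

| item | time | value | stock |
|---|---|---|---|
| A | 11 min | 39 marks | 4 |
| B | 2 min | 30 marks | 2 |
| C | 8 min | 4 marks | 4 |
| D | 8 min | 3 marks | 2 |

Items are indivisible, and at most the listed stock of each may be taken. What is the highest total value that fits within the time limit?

216 marks

Top feasible selections:
- 4×A + 2×B: time 48, value 216
- 4×A + 1×B + 1×C: time 54, value 190
- 4×A + 1×B + 1×D: time 54, value 189
Best: 216 marks.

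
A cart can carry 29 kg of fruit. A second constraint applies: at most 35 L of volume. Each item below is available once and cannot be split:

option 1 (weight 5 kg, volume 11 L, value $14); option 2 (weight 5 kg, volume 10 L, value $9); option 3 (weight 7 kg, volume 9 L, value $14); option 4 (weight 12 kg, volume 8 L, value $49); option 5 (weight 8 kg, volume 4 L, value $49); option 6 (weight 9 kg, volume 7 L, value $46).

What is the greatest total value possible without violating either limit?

Feasible sets respecting both limits:
- option 4+option 5+option 6: weight 29, volume 19, value 144
- option 1+option 3+option 5+option 6: weight 29, volume 31, value 123
- option 1+option 2+option 5+option 6: weight 27, volume 32, value 118
Best: $144.

$144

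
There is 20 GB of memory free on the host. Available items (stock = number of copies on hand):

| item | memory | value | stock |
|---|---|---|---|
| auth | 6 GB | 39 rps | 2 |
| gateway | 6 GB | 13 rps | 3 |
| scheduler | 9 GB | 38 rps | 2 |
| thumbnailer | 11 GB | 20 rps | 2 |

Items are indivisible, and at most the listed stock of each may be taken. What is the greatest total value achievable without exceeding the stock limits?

91 rps

Best selections within memory 20 and stock limits:
- 2×auth + 1×gateway: memory 18, value 91
- 2×auth: memory 12, value 78
Best: 91 rps.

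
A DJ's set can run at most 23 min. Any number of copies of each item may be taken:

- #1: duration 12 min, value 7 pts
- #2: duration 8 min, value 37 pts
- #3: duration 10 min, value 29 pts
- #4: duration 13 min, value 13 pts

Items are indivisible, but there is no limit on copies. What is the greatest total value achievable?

Best value-per-unit is #2 at 37/8, and filling with it alone uses duration 2×8=16. No mix of the others beats 2×37 = 74.

74 pts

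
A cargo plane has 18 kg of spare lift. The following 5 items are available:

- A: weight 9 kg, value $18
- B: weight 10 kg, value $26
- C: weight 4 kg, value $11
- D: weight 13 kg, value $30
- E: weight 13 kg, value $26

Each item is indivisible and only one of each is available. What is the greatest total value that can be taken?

$41

Check high-value combinations within 18 kg:
- C+D: weight 4+13=17, value 11+30=41
- B+C: weight 10+4=14, value 26+11=37
- C+E: weight 4+13=17, value 11+26=37
Best: $41.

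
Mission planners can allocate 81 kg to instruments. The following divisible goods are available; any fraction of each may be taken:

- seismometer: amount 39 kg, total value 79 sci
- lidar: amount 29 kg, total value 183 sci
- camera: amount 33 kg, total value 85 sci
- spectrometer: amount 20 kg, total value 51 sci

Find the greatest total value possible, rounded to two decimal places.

Take in order of value per unit:
- lidar (183/29 per unit): all 29 → value 183, running total 183.00
- camera (85/33 per unit): all 33 → value 85, running total 268.00
- spectrometer (51/20 per unit): 19 of 20 → value 19×51/20 = 48.4500, running total 316.45
Total 316.45.

316.45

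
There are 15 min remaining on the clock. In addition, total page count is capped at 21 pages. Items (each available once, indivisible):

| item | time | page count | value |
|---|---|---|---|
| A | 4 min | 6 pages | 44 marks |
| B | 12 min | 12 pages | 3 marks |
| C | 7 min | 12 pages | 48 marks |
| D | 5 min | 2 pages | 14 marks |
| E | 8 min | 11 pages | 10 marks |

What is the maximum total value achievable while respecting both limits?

Feasible sets respecting both limits:
- A+C: time 11, page count 18, value 92
- C+D: time 12, page count 14, value 62
- A+D: time 9, page count 8, value 58
- A+E: time 12, page count 17, value 54
Best: 92 marks.

92 marks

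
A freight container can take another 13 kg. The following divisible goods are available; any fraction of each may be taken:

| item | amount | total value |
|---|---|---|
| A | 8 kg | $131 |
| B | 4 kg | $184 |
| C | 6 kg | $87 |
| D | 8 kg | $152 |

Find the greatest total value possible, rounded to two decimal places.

Take in order of value per unit:
- B (184/4 per unit): all 4 → value 184, running total 184.00
- D (152/8 per unit): all 8 → value 152, running total 336.00
- A (131/8 per unit): 1 of 8 → value 1×131/8 = 16.3750, running total 352.38
Total 352.38.

352.38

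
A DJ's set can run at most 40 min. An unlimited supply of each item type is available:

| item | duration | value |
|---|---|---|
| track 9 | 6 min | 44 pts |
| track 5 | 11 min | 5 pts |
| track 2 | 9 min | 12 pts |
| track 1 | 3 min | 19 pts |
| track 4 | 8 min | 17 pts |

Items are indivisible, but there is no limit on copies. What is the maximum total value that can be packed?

283 pts

Best value-per-unit is track 9 at 44/6; filling with it alone gives 6×44 = 264.
Optimal mix: 6×track 9 + 1×track 1 → duration 39, value 283.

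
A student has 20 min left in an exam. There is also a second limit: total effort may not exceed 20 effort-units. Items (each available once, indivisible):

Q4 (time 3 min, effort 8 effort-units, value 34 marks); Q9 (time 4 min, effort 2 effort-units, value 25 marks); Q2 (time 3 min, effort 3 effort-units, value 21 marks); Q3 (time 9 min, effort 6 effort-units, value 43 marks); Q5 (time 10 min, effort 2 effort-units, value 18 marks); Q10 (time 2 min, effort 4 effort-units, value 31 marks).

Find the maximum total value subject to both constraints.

133 marks

Feasible sets respecting both limits:
- Q4+Q9+Q3+Q10: time 18, effort 20, value 133
- Q4+Q9+Q2+Q3: time 19, effort 19, value 123
- Q9+Q2+Q3+Q10: time 18, effort 15, value 120
Best: 133 marks.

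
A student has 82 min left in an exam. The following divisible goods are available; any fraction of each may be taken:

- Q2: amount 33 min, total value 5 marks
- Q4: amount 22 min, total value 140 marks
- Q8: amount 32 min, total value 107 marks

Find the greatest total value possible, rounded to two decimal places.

251.24

Take in order of value per unit:
- Q4 (140/22 per unit): all 22 → value 140, running total 140.00
- Q8 (107/32 per unit): all 32 → value 107, running total 247.00
- Q2 (5/33 per unit): 28 of 33 → value 28×5/33 = 4.2424, running total 251.24
Total 251.24.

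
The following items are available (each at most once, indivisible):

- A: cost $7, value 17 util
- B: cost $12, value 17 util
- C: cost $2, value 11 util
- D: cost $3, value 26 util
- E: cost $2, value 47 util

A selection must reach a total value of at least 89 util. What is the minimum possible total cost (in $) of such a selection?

Subsets with value ≥ 89, sorted by total cost:
- A+D+E: cost 12, value 90
- A+C+D+E: cost 14, value 101
- B+D+E: cost 17, value 90
Minimum cost: 12 $.

12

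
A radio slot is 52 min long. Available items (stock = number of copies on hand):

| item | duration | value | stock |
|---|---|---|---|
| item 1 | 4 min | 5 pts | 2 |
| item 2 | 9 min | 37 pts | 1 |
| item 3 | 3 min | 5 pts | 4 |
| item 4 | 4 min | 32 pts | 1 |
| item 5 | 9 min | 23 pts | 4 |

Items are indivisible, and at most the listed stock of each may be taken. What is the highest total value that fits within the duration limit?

Top feasible selections:
- 1×item 2 + 1×item 3 + 1×item 4 + 4×item 5: duration 52, value 166
- 1×item 2 + 1×item 4 + 4×item 5: duration 49, value 161
Best: 166 pts.

166 pts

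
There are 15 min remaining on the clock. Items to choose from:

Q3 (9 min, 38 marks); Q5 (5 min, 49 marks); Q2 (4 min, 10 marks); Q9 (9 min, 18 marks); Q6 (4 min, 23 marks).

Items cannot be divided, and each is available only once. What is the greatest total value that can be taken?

Check high-value combinations within 15 min:
- Q3+Q5: time 9+5=14, value 38+49=87
- Q5+Q2+Q6: time 5+4+4=13, value 49+10+23=82
- Q5+Q6: time 5+4=9, value 49+23=72
- Q5+Q9: time 5+9=14, value 49+18=67
- Q3+Q6: time 9+4=13, value 38+23=61
Best: 87 marks.

87 marks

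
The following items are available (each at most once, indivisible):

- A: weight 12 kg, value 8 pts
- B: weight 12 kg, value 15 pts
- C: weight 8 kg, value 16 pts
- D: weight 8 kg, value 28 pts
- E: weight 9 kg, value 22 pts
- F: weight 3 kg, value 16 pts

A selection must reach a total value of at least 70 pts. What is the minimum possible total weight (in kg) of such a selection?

Subsets with value ≥ 70, sorted by total weight:
- C+D+E+F: weight 28, value 82
- B+C+D+F: weight 31, value 75
- B+D+E+F: weight 32, value 81
- A+D+E+F: weight 32, value 74
Minimum weight: 28 kg.

28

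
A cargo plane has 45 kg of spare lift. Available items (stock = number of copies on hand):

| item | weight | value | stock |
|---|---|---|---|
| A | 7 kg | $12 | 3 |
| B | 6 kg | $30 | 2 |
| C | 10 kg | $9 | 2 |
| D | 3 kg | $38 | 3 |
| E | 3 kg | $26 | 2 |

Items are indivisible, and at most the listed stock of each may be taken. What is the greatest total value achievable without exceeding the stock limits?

Top feasible selections:
- 2×A + 2×B + 3×D + 2×E: weight 41, value 250
- 1×A + 2×B + 1×C + 3×D + 2×E: weight 44, value 247
- 1×A + 2×B + 3×D + 2×E: weight 34, value 238
Best: $250.

$250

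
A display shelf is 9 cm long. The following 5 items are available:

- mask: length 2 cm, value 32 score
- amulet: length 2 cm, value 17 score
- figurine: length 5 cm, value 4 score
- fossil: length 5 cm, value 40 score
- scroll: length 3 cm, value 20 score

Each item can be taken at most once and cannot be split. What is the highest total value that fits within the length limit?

89 score

Check high-value combinations within 9 cm:
- mask+amulet+fossil: length 2+2+5=9, value 32+17+40=89
- mask+fossil: length 2+5=7, value 32+40=72
- mask+amulet+scroll: length 2+2+3=7, value 32+17+20=69
Best: 89 score.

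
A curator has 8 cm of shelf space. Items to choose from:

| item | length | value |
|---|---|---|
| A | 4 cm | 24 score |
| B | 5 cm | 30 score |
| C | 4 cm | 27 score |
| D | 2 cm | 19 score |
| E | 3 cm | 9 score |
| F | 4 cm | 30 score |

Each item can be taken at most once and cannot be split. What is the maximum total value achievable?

Check high-value combinations within 8 cm:
- C+F: length 4+4=8, value 27+30=57
- A+F: length 4+4=8, value 24+30=54
- A+C: length 4+4=8, value 24+27=51
Best: 57 score.

57 score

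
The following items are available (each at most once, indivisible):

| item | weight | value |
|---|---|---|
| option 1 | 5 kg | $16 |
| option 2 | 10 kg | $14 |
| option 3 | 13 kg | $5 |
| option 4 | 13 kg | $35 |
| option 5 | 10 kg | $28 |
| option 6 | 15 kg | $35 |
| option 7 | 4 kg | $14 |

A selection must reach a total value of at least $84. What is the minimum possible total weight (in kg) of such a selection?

Subsets with value ≥ 84, sorted by total weight:
- option 1+option 4+option 5+option 7: weight 32, value 93
- option 4+option 6+option 7: weight 32, value 84
- option 1+option 4+option 6: weight 33, value 86
Minimum weight: 32 kg.

32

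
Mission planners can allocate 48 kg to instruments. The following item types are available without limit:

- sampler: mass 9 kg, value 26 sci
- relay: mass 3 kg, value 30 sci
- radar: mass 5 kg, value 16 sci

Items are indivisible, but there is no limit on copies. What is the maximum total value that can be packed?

Best value-per-unit is relay at 30/3, and filling with it alone uses mass 16×3=48. No mix of the others beats 16×30 = 480.

480 sci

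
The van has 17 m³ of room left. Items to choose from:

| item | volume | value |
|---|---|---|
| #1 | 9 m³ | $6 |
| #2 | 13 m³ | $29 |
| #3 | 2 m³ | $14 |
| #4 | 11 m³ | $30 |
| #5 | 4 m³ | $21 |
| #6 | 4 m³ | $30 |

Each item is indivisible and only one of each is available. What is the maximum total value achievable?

$74

This is a 0/1 knapsack; check combinations near the capacity.
- #3+#4+#6: volume 2+11+4=17, value 14+30+30=74
- #3+#5+#6: volume 2+4+4=10, value 14+21+30=65
- #3+#4+#5: volume 2+11+4=17, value 14+30+21=65
- #4+#6: volume 11+4=15, value 30+30=60
Best: $74.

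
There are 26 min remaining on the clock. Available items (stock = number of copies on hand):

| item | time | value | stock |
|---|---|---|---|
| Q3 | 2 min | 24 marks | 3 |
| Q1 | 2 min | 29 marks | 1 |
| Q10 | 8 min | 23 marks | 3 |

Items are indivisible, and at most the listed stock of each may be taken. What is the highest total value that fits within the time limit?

147 marks

Top feasible selections:
- 3×Q3 + 1×Q1 + 2×Q10: time 24, value 147
- 3×Q3 + 1×Q1 + 1×Q10: time 16, value 124
- 2×Q3 + 1×Q1 + 2×Q10: time 22, value 123
Best: 147 marks.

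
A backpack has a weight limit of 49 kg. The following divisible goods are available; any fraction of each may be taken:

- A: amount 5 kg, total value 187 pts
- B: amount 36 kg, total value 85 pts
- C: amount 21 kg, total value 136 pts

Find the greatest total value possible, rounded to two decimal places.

377.31

Take in order of value per unit:
- A (187/5 per unit): all 5 → value 187, running total 187.00
- C (136/21 per unit): all 21 → value 136, running total 323.00
- B (85/36 per unit): 23 of 36 → value 23×85/36 = 54.3056, running total 377.31
Total 377.31.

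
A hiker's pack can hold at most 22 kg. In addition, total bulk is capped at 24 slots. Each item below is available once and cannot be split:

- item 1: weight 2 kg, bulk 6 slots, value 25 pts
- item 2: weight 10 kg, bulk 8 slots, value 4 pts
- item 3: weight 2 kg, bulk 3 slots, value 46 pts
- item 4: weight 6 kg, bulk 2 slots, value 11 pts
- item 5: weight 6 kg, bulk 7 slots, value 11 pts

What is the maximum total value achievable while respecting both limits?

93 pts

Feasible sets respecting both limits:
- item 1+item 3+item 4+item 5: weight 16, bulk 18, value 93
- item 1+item 2+item 3+item 4: weight 20, bulk 19, value 86
- item 1+item 2+item 3+item 5: weight 20, bulk 24, value 86
Best: 93 pts.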